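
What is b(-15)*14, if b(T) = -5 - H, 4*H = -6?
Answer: -49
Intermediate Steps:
H = -3/2 (H = (¼)*(-6) = -3/2 ≈ -1.5000)
b(T) = -7/2 (b(T) = -5 - 1*(-3/2) = -5 + 3/2 = -7/2)
b(-15)*14 = -7/2*14 = -49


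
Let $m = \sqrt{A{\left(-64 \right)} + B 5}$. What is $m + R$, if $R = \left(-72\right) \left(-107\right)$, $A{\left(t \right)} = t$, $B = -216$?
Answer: $7704 + 2 i \sqrt{286} \approx 7704.0 + 33.823 i$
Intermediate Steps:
$R = 7704$
$m = 2 i \sqrt{286}$ ($m = \sqrt{-64 - 1080} = \sqrt{-1144} = 2 i \sqrt{286} \approx 33.823 i$)
$m + R = 2 i \sqrt{286} + 7704 = 7704 + 2 i \sqrt{286}$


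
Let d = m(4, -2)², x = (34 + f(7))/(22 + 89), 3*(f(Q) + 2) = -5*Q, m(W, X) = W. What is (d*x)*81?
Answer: 8784/37 ≈ 237.41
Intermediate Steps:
f(Q) = -2 - 5*Q/3 (f(Q) = -2 + (-5*Q)/3 = -2 - 5*Q/3)
x = 61/333 (x = (34 + (-2 - 5/3*7))/(22 + 89) = (34 + (-2 - 35/3))/111 = (34 - 41/3)*(1/111) = (61/3)*(1/111) = 61/333 ≈ 0.18318)
d = 16 (d = 4² = 16)
(d*x)*81 = (16*(61/333))*81 = (976/333)*81 = 8784/37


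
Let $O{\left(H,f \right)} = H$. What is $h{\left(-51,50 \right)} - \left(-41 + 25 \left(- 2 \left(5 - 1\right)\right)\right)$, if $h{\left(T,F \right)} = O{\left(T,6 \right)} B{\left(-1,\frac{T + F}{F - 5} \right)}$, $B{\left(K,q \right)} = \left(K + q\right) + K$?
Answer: $\frac{5162}{15} \approx 344.13$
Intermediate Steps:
$B{\left(K,q \right)} = q + 2 K$
$h{\left(T,F \right)} = T \left(-2 + \frac{F + T}{-5 + F}\right)$ ($h{\left(T,F \right)} = T \left(\frac{T + F}{F - 5} + 2 \left(-1\right)\right) = T \left(\frac{F + T}{-5 + F} - 2\right) = T \left(-2 + \frac{F + T}{-5 + F}\right)$)
$h{\left(-51,50 \right)} - \left(-41 + 25 \left(- 2 \left(5 - 1\right)\right)\right) = - \frac{51 \left(10 - 51 - 50\right)}{-5 + 50} - \left(-41 + 25 \left(- 2 \left(5 - 1\right)\right)\right) = - \frac{51 \left(10 - 51 - 50\right)}{45} - \left(-41 + 25 \left(\left(-2\right) 4\right)\right) = \left(-51\right) \frac{1}{45} \left(-91\right) - \left(-41 + 25 \left(-8\right)\right) = \frac{1547}{15} - \left(-41 - 200\right) = \frac{1547}{15} - -241 = \frac{1547}{15} + 241 = \frac{5162}{15}$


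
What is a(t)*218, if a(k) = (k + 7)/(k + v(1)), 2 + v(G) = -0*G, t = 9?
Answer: 3488/7 ≈ 498.29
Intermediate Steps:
v(G) = -2 (v(G) = -2 - 0*G = -2 - 1*0 = -2 + 0 = -2)
a(k) = (7 + k)/(-2 + k) (a(k) = (k + 7)/(k - 2) = (7 + k)/(-2 + k))
a(t)*218 = ((7 + 9)/(-2 + 9))*218 = (16/7)*218 = 3488/7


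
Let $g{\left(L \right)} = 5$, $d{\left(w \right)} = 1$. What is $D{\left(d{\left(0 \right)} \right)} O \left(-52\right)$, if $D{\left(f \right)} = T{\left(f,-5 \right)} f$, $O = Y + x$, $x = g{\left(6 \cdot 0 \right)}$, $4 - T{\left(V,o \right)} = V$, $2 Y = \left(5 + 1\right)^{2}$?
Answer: $-3588$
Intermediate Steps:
$Y = 18$ ($Y = \frac{\left(5 + 1\right)^{2}}{2} = \frac{6^{2}}{2} = \frac{1}{2} \cdot 36 = 18$)
$T{\left(V,o \right)} = 4 - V$
$x = 5$
$O = 23$ ($O = 18 + 5 = 23$)
$D{\left(f \right)} = f \left(4 - f\right)$ ($D{\left(f \right)} = \left(4 - f\right) f = f \left(4 - f\right)$)
$D{\left(d{\left(0 \right)} \right)} O \left(-52\right) = 1 \left(4 - 1\right) 23 \left(-52\right) = 1 \cdot 3 \cdot 23 \left(-52\right) = 3 \cdot 23 \left(-52\right) = 69 \left(-52\right) = -3588$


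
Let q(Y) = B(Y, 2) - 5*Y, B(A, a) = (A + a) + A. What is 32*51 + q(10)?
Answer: 1604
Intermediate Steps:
B(A, a) = a + 2*A
q(Y) = 2 - 3*Y (q(Y) = (2 + 2*Y) - 5*Y = 2 - 3*Y)
32*51 + q(10) = 32*51 + (2 - 3*10) = 1632 + (2 - 30) = 1632 - 28 = 1604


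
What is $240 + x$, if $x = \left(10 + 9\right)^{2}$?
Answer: $601$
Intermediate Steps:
$x = 361$ ($x = 19^{2} = 361$)
$240 + x = 240 + 361 = 601$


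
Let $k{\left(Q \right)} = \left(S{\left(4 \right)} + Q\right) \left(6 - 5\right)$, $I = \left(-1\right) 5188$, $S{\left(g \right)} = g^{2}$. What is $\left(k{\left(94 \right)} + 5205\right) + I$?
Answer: $127$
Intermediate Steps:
$I = -5188$
$k{\left(Q \right)} = 16 + Q$ ($k{\left(Q \right)} = \left(4^{2} + Q\right) \left(6 - 5\right) = \left(16 + Q\right) 1 = 16 + Q$)
$\left(k{\left(94 \right)} + 5205\right) + I = \left(\left(16 + 94\right) + 5205\right) - 5188 = \left(110 + 5205\right) - 5188 = 5315 - 5188 = 127$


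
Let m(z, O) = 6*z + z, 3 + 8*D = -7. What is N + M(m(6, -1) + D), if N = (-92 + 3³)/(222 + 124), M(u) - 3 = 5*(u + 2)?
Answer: 149861/692 ≈ 216.56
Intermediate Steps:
D = -5/4 (D = -3/8 + (⅛)*(-7) = -3/8 - 7/8 = -5/4 ≈ -1.2500)
m(z, O) = 7*z
M(u) = 13 + 5*u (M(u) = 3 + 5*(u + 2) = 3 + 5*(2 + u) = 3 + (10 + 5*u) = 13 + 5*u)
N = -65/346 (N = (-92 + 27)/346 = -65*1/346 = -65/346 ≈ -0.18786)
N + M(m(6, -1) + D) = -65/346 + (13 + 5*(7*6 - 5/4)) = -65/346 + (13 + 5*(42 - 5/4)) = -65/346 + (13 + 5*(163/4)) = -65/346 + (13 + 815/4) = -65/346 + 867/4 = 149861/692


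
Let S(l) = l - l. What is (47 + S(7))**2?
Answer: 2209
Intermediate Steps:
S(l) = 0
(47 + S(7))**2 = (47 + 0)**2 = 47**2 = 2209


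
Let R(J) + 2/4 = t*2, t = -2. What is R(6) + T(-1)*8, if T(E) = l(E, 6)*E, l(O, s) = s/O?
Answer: 87/2 ≈ 43.500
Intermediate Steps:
R(J) = -9/2 (R(J) = -1/2 - 2*2 = -1/2 - 4 = -9/2)
T(E) = 6 (T(E) = (6/E)*E = 6)
R(6) + T(-1)*8 = -9/2 + 6*8 = -9/2 + 48 = 87/2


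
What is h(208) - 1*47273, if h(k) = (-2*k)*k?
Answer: -133801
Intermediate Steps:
h(k) = -2*k**2
h(208) - 1*47273 = -2*208**2 - 1*47273 = -2*43264 - 47273 = -86528 - 47273 = -133801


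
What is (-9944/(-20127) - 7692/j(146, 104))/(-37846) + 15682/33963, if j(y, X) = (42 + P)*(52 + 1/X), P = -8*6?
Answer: 3584426125386190/7774089802468623 ≈ 0.46107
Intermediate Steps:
P = -48
j(y, X) = -312 - 6/X (j(y, X) = (42 - 48)*(52 + 1/X) = -6*(52 + 1/X) = -312 - 6/X)
(-9944/(-20127) - 7692/j(146, 104))/(-37846) + 15682/33963 = (-9944/(-20127) - 7692/(-312 - 6/104))/(-37846) + 15682/33963 = (-9944*(-1/20127) - 7692/(-312 - 6*1/104))*(-1/37846) + 15682*(1/33963) = (9944/20127 - 7692/(-312 - 3/52))*(-1/37846) + 15682/33963 = (9944/20127 - 7692/(-16227/52))*(-1/37846) + 15682/33963 = (9944/20127 - 7692*(-52/16227))*(-1/37846) + 15682/33963 = (9944/20127 + 133328/5409)*(-1/37846) + 15682/33963 = (912426584/36288981)*(-1/37846) + 15682/33963 = -456213292/686696387463 + 15682/33963 = 3584426125386190/7774089802468623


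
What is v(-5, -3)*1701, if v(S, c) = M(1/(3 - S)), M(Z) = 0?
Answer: 0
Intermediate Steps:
v(S, c) = 0
v(-5, -3)*1701 = 0*1701 = 0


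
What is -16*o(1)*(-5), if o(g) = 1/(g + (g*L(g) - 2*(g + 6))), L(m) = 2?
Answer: -80/11 ≈ -7.2727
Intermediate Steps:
o(g) = 1/(-12 + g) (o(g) = 1/(g + (g*2 - 2*(g + 6))) = 1/(g + (2*g - 2*(6 + g))) = 1/(g + (2*g + (-12 - 2*g))) = 1/(g - 12) = 1/(-12 + g))
-16*o(1)*(-5) = -16/(-12 + 1)*(-5) = -16/(-11)*(-5) = -16*(-1/11)*(-5) = (16/11)*(-5) = -80/11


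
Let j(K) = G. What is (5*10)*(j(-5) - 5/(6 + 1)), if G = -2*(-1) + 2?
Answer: 1150/7 ≈ 164.29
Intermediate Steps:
G = 4 (G = 2 + 2 = 4)
j(K) = 4
(5*10)*(j(-5) - 5/(6 + 1)) = (5*10)*(4 - 5/(6 + 1)) = 50*(4 - 5/7) = 50*(23/7) = 1150/7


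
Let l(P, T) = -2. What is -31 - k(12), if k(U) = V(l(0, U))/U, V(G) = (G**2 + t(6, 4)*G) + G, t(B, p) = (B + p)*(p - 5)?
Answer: -197/6 ≈ -32.833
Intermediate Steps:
t(B, p) = (-5 + p)*(B + p) (t(B, p) = (B + p)*(-5 + p) = (-5 + p)*(B + p))
V(G) = G**2 - 9*G (V(G) = (G**2 + (4**2 - 5*6 - 5*4 + 6*4)*G) + G = (G**2 + (16 - 30 - 20 + 24)*G) + G = (G**2 - 10*G) + G = G**2 - 9*G)
k(U) = 22/U (k(U) = (-2*(-9 - 2))/U = (-2*(-11))/U = 22/U)
-31 - k(12) = -31 - 22/12 = -31 - 1*11/6 = -31 - 11/6 = -197/6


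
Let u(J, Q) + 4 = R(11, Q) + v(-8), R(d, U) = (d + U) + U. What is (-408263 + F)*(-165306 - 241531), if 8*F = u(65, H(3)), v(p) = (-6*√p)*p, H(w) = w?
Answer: 1328766664167/8 - 4882044*I*√2 ≈ 1.661e+11 - 6.9043e+6*I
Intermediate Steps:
R(d, U) = d + 2*U (R(d, U) = (U + d) + U = d + 2*U)
v(p) = -6*p^(3/2)
u(J, Q) = 7 + 2*Q + 96*I*√2 (u(J, Q) = -4 + ((11 + 2*Q) - (-96)*I*√2) = -4 + ((11 + 2*Q) + 96*I*√2) = -4 + (11 + 2*Q + 96*I*√2) = 7 + 2*Q + 96*I*√2)
F = 13/8 + 12*I*√2 (F = (7 + 2*3 + 96*I*√2)/8 = (7 + 6 + 96*I*√2)/8 = (13 + 96*I*√2)/8 = 13/8 + 12*I*√2 ≈ 1.625 + 16.971*I)
(-408263 + F)*(-165306 - 241531) = (-408263 + (13/8 + 12*I*√2))*(-165306 - 241531) = (-3266091/8 + 12*I*√2)*(-406837) = 1328766664167/8 - 4882044*I*√2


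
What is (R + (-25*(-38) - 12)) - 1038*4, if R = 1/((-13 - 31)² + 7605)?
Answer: -30664773/9541 ≈ -3214.0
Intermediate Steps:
R = 1/9541 (R = 1/((-44)² + 7605) = 1/(1936 + 7605) = 1/9541 ≈ 0.00010481)
(R + (-25*(-38) - 12)) - 1038*4 = (1/9541 + (-25*(-38) - 12)) - 1038*4 = (1/9541 + (950 - 12)) - 4152 = (1/9541 + 938) - 4152 = 8949459/9541 - 4152 = -30664773/9541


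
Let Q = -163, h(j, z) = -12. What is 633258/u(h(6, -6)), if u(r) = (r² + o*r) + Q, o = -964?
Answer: 633258/11549 ≈ 54.832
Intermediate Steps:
u(r) = -163 + r² - 964*r (u(r) = (r² - 964*r) - 163 = -163 + r² - 964*r)
633258/u(h(6, -6)) = 633258/(-163 + (-12)² - 964*(-12)) = 633258/(-163 + 144 + 11568) = 633258/11549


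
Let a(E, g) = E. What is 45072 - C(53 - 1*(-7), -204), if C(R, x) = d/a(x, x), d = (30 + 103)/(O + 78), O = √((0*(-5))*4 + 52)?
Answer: 711056005/15776 - 133*√13/615264 ≈ 45072.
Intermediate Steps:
O = 2*√13 (O = √(0*4 + 52) = √(0 + 52) = √52 = 2*√13 ≈ 7.2111)
d = 133/(78 + 2*√13) (d = (30 + 103)/(2*√13 + 78) = 133/(78 + 2*√13) ≈ 1.5608)
C(R, x) = (399/232 - 133*√13/3016)/x
45072 - C(53 - 1*(-7), -204) = 45072 - 133/(2*(-204)*(39 + √13)) = 45072 - 133*(-1)/(2*204*(39 + √13)) = 45072 - (-133)/(408*(39 + √13)) = 45072 + 133/(408*(39 + √13))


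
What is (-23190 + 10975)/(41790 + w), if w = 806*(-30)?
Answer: -2443/3522 ≈ -0.69364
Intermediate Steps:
w = -24180
(-23190 + 10975)/(41790 + w) = (-23190 + 10975)/(41790 - 24180) = -12215/17610 = -12215*1/17610 = -2443/3522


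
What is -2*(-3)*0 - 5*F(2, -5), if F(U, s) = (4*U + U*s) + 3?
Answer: -5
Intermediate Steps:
F(U, s) = 3 + 4*U + U*s
-2*(-3)*0 - 5*F(2, -5) = -2*(-3)*0 - 5*(3 + 4*2 + 2*(-5)) = 6*0 - 5*(3 + 8 - 10) = 0 - 5*1 = 0 - 5 = -5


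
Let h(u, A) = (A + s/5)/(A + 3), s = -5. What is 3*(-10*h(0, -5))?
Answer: -90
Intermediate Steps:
h(u, A) = (-1 + A)/(3 + A) (h(u, A) = (A - 5/5)/(A + 3) = (A - 5*⅕)/(3 + A) = (A - 1)/(3 + A) = (-1 + A)/(3 + A))
3*(-10*h(0, -5)) = 3*(-10*(-1 - 5)/(3 - 5)) = 3*(-10*(-6)/(-2)) = 3*(-(-5)*(-6)) = 3*(-10*3) = 3*(-30) = -90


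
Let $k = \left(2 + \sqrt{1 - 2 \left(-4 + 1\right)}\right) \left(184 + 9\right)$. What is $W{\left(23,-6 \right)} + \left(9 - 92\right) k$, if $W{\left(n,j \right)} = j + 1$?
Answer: $-32043 - 16019 \sqrt{7} \approx -74425.0$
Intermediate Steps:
$W{\left(n,j \right)} = 1 + j$
$k = 386 + 193 \sqrt{7}$ ($k = \left(2 + \sqrt{1 - -6}\right) 193 = \left(2 + \sqrt{1 + 6}\right) 193 = \left(2 + \sqrt{7}\right) 193 = 386 + 193 \sqrt{7} \approx 896.63$)
$W{\left(23,-6 \right)} + \left(9 - 92\right) k = \left(1 - 6\right) + \left(9 - 92\right) \left(386 + 193 \sqrt{7}\right) = -5 - 83 \left(386 + 193 \sqrt{7}\right) = -5 - \left(32038 + 16019 \sqrt{7}\right) = -32043 - 16019 \sqrt{7}$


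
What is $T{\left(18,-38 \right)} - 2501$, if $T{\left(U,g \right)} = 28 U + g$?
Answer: $-2035$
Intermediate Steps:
$T{\left(U,g \right)} = g + 28 U$
$T{\left(18,-38 \right)} - 2501 = \left(-38 + 28 \cdot 18\right) - 2501 = \left(-38 + 504\right) - 2501 = 466 - 2501 = -2035$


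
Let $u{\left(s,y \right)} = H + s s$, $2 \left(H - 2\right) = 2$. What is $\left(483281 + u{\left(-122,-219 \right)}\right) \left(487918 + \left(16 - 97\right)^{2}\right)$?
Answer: $246333614472$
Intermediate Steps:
$H = 3$ ($H = 2 + \frac{1}{2} \cdot 2 = 2 + 1 = 3$)
$u{\left(s,y \right)} = 3 + s^{2}$ ($u{\left(s,y \right)} = 3 + s s = 3 + s^{2}$)
$\left(483281 + u{\left(-122,-219 \right)}\right) \left(487918 + \left(16 - 97\right)^{2}\right) = \left(483281 + \left(3 + \left(-122\right)^{2}\right)\right) \left(487918 + \left(16 - 97\right)^{2}\right) = \left(483281 + \left(3 + 14884\right)\right) \left(487918 + \left(-81\right)^{2}\right) = \left(483281 + 14887\right) \left(487918 + 6561\right) = 498168 \cdot 494479 = 246333614472$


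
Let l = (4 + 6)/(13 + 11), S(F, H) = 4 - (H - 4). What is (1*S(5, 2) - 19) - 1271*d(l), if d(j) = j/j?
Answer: -1284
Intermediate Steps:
S(F, H) = 8 - H (S(F, H) = 4 - (-4 + H) = 4 + (4 - H) = 8 - H)
l = 5/12 (l = 10/24 = 10*(1/24) = 5/12 ≈ 0.41667)
d(j) = 1
(1*S(5, 2) - 19) - 1271*d(l) = (1*(8 - 1*2) - 19) - 1271*1 = (1*(8 - 2) - 19) - 1271 = (1*6 - 19) - 1271 = (6 - 19) - 1271 = -13 - 1271 = -1284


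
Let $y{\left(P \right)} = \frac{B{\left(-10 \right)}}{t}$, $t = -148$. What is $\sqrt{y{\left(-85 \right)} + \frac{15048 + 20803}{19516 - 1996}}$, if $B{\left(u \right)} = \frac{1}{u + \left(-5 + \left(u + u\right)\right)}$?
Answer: $\frac{\sqrt{105345474297}}{226884} \approx 1.4306$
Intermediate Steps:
$B{\left(u \right)} = \frac{1}{-5 + 3 u}$ ($B{\left(u \right)} = \frac{1}{u + \left(-5 + 2 u\right)} = \frac{1}{-5 + 3 u}$)
$y{\left(P \right)} = \frac{1}{5180}$ ($y{\left(P \right)} = \frac{1}{\left(-5 + 3 \left(-10\right)\right) \left(-148\right)} = \frac{1}{-5 - 30} \left(- \frac{1}{148}\right) = \frac{1}{-35} \left(- \frac{1}{148}\right) = \left(- \frac{1}{35}\right) \left(- \frac{1}{148}\right) = \frac{1}{5180}$)
$\sqrt{y{\left(-85 \right)} + \frac{15048 + 20803}{19516 - 1996}} = \sqrt{\frac{1}{5180} + \frac{15048 + 20803}{19516 - 1996}} = \sqrt{\frac{1}{5180} + \frac{35851}{17520}} = \sqrt{\frac{1857257}{907536}} = \frac{\sqrt{105345474297}}{226884}$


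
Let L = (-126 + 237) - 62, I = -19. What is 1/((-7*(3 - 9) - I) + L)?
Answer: 1/110 ≈ 0.0090909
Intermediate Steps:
L = 49 (L = 111 - 62 = 49)
1/((-7*(3 - 9) - I) + L) = 1/((-7*(3 - 9) - 1*(-19)) + 49) = 1/((-7*(-6) + 19) + 49) = 1/((42 + 19) + 49) = 1/(61 + 49) = 1/110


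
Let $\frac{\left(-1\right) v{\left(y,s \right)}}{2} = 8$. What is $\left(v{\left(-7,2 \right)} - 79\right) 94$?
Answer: $-8930$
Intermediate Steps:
$v{\left(y,s \right)} = -16$ ($v{\left(y,s \right)} = \left(-2\right) 8 = -16$)
$\left(v{\left(-7,2 \right)} - 79\right) 94 = \left(-16 - 79\right) 94 = \left(-95\right) 94 = -8930$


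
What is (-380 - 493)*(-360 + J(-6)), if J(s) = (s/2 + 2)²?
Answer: 313407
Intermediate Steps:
J(s) = (2 + s/2)² (J(s) = (s*(½) + 2)² = (s/2 + 2)² = (2 + s/2)²)
(-380 - 493)*(-360 + J(-6)) = (-380 - 493)*(-360 + (4 - 6)²/4) = -873*(-360 + (¼)*(-2)²) = -873*(-360 + (¼)*4) = -873*(-360 + 1) = -873*(-359) = 313407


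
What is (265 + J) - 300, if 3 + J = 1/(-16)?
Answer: -609/16 ≈ -38.063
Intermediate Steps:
J = -49/16 (J = -3 + 1/(-16) = -3 - 1/16 = -49/16 ≈ -3.0625)
(265 + J) - 300 = (265 - 49/16) - 300 = 4191/16 - 300 = -609/16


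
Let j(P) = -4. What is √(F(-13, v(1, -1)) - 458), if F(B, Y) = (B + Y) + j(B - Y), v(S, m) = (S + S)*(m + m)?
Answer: I*√479 ≈ 21.886*I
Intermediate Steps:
v(S, m) = 4*S*m (v(S, m) = (2*S)*(2*m) = 4*S*m)
F(B, Y) = -4 + B + Y (F(B, Y) = (B + Y) - 4 = -4 + B + Y)
√(F(-13, v(1, -1)) - 458) = √((-4 - 13 + 4*1*(-1)) - 458) = √((-4 - 13 - 4) - 458) = √(-21 - 458) = √(-479) = I*√479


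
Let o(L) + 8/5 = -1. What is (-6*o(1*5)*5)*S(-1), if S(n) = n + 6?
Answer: 390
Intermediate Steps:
o(L) = -13/5 (o(L) = -8/5 - 1 = -13/5)
S(n) = 6 + n
(-6*o(1*5)*5)*S(-1) = (-6*(-13/5)*5)*(6 - 1) = ((78/5)*5)*5 = 78*5 = 390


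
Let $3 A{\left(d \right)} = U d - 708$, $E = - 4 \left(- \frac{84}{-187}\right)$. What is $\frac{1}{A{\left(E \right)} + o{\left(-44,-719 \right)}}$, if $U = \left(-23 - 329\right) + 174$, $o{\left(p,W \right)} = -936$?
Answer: $- \frac{187}{199228} \approx -0.00093862$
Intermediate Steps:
$U = -178$ ($U = -352 + 174 = -178$)
$E = - \frac{336}{187}$ ($E = - 4 \left(\left(-84\right) \left(- \frac{1}{187}\right)\right) = \left(-4\right) \frac{84}{187} = - \frac{336}{187} \approx -1.7968$)
$A{\left(d \right)} = -236 - \frac{178 d}{3}$ ($A{\left(d \right)} = \frac{- 178 d - 708}{3} = \frac{-708 - 178 d}{3} = -236 - \frac{178 d}{3}$)
$\frac{1}{A{\left(E \right)} + o{\left(-44,-719 \right)}} = \frac{1}{\left(-236 - - \frac{19936}{187}\right) - 936} = \frac{1}{\left(-236 + \frac{19936}{187}\right) - 936} = \frac{1}{- \frac{24196}{187} - 936} = \frac{1}{- \frac{199228}{187}} = - \frac{187}{199228}$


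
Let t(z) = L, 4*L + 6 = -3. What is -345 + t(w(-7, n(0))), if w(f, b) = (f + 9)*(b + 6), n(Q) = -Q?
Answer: -1389/4 ≈ -347.25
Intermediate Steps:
L = -9/4 (L = -3/2 + (¼)*(-3) = -3/2 - ¾ = -9/4 ≈ -2.2500)
w(f, b) = (6 + b)*(9 + f) (w(f, b) = (9 + f)*(6 + b) = (6 + b)*(9 + f))
t(z) = -9/4
-345 + t(w(-7, n(0))) = -345 - 9/4 = -1389/4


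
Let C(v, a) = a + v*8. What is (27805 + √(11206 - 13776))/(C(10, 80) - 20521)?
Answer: -27805/20361 - I*√2570/20361 ≈ -1.3656 - 0.0024898*I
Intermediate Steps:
C(v, a) = a + 8*v
(27805 + √(11206 - 13776))/(C(10, 80) - 20521) = (27805 + √(11206 - 13776))/((80 + 8*10) - 20521) = (27805 + √(-2570))/((80 + 80) - 20521) = (27805 + I*√2570)/(160 - 20521) = (27805 + I*√2570)/(-20361) = (27805 + I*√2570)*(-1/20361) = -27805/20361 - I*√2570/20361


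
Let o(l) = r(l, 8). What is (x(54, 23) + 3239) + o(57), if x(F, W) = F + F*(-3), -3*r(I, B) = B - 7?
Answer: 9392/3 ≈ 3130.7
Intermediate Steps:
r(I, B) = 7/3 - B/3 (r(I, B) = -(B - 7)/3 = -(-7 + B)/3 = 7/3 - B/3)
o(l) = -⅓ (o(l) = 7/3 - ⅓*8 = 7/3 - 8/3 = -⅓)
x(F, W) = -2*F (x(F, W) = F - 3*F = -2*F)
(x(54, 23) + 3239) + o(57) = (-2*54 + 3239) - ⅓ = (-108 + 3239) - ⅓ = 3131 - ⅓ = 9392/3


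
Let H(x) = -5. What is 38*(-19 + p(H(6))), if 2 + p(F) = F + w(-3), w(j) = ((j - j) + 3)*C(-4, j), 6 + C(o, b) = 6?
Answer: -988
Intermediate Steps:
C(o, b) = 0 (C(o, b) = -6 + 6 = 0)
w(j) = 0 (w(j) = ((j - j) + 3)*0 = (0 + 3)*0 = 3*0 = 0)
p(F) = -2 + F (p(F) = -2 + (F + 0) = -2 + F)
38*(-19 + p(H(6))) = 38*(-19 + (-2 - 5)) = 38*(-19 - 7) = 38*(-26) = -988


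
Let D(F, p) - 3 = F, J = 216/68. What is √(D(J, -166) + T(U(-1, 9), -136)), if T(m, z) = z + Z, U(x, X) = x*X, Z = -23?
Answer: I*√44166/17 ≈ 12.362*I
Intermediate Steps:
J = 54/17 (J = 216*(1/68) = 54/17 ≈ 3.1765)
U(x, X) = X*x
D(F, p) = 3 + F
T(m, z) = -23 + z (T(m, z) = z - 23 = -23 + z)
√(D(J, -166) + T(U(-1, 9), -136)) = √((3 + 54/17) + (-23 - 136)) = √(105/17 - 159) = √(-2598/17) = I*√44166/17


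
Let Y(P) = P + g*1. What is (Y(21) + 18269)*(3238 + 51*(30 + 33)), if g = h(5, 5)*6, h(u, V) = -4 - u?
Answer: 117640436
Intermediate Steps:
g = -54 (g = (-4 - 1*5)*6 = (-4 - 5)*6 = -9*6 = -54)
Y(P) = -54 + P (Y(P) = P - 54*1 = P - 54 = -54 + P)
(Y(21) + 18269)*(3238 + 51*(30 + 33)) = ((-54 + 21) + 18269)*(3238 + 51*(30 + 33)) = (-33 + 18269)*(3238 + 51*63) = 18236*(3238 + 3213) = 18236*6451 = 117640436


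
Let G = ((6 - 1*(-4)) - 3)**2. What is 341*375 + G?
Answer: 127924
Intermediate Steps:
G = 49 (G = ((6 + 4) - 3)**2 = (10 - 3)**2 = 7**2 = 49)
341*375 + G = 341*375 + 49 = 127875 + 49 = 127924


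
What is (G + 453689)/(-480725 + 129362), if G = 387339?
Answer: -841028/351363 ≈ -2.3936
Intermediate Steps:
(G + 453689)/(-480725 + 129362) = (387339 + 453689)/(-480725 + 129362) = 841028/(-351363) = 841028*(-1/351363) = -841028/351363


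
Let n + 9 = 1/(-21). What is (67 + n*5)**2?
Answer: 208849/441 ≈ 473.58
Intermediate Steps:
n = -190/21 (n = -9 + 1/(-21) = -9 - 1/21 = -190/21 ≈ -9.0476)
(67 + n*5)**2 = (67 - 190/21*5)**2 = (67 - 950/21)**2 = (457/21)**2 = 208849/441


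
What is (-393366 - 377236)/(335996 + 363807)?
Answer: -770602/699803 ≈ -1.1012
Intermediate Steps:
(-393366 - 377236)/(335996 + 363807) = -770602/699803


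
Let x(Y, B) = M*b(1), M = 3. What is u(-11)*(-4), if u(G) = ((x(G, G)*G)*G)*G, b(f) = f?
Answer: 15972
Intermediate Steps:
x(Y, B) = 3 (x(Y, B) = 3*1 = 3)
u(G) = 3*G³ (u(G) = ((3*G)*G)*G = (3*G²)*G = 3*G³)
u(-11)*(-4) = (3*(-11)³)*(-4) = (3*(-1331))*(-4) = -3993*(-4) = 15972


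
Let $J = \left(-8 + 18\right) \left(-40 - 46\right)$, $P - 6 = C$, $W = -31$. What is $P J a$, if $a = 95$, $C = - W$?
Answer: $-3022900$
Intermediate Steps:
$C = 31$ ($C = \left(-1\right) \left(-31\right) = 31$)
$P = 37$ ($P = 6 + 31 = 37$)
$J = -860$ ($J = 10 \left(-86\right) = -860$)
$P J a = 37 \left(-860\right) 95 = \left(-31820\right) 95 = -3022900$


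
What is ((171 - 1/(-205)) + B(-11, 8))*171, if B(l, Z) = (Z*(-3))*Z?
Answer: -735984/205 ≈ -3590.2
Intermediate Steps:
B(l, Z) = -3*Z² (B(l, Z) = (-3*Z)*Z = -3*Z²)
((171 - 1/(-205)) + B(-11, 8))*171 = ((171 - 1/(-205)) - 3*8²)*171 = ((171 - 1*(-1/205)) - 3*64)*171 = ((171 + 1/205) - 192)*171 = (35056/205 - 192)*171 = -4304/205*171 = -735984/205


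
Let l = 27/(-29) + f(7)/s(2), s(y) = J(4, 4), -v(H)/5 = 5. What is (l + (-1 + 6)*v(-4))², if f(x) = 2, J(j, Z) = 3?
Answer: 118766404/7569 ≈ 15691.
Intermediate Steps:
v(H) = -25 (v(H) = -5*5 = -25)
s(y) = 3
l = -23/87 (l = 27/(-29) + 2/3 = 27*(-1/29) + 2*(⅓) = -27/29 + ⅔ = -23/87 ≈ -0.26437)
(l + (-1 + 6)*v(-4))² = (-23/87 + (-1 + 6)*(-25))² = (-23/87 + 5*(-25))² = (-23/87 - 125)² = (-10898/87)² = 118766404/7569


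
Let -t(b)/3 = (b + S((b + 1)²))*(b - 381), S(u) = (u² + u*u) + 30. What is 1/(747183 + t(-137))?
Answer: 1/1063253646633 ≈ 9.4051e-13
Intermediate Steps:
S(u) = 30 + 2*u² (S(u) = (u² + u²) + 30 = 2*u² + 30 = 30 + 2*u²)
t(b) = -3*(-381 + b)*(30 + b + 2*(1 + b)⁴) (t(b) = -3*(b + (30 + 2*((b + 1)²)²))*(b - 381) = -3*(b + (30 + 2*((1 + b)²)²))*(-381 + b) = -3*(b + (30 + 2*(1 + b)⁴))*(-381 + b) = -3*(30 + b + 2*(1 + b)⁴)*(-381 + b) = -3*(-381 + b)*(30 + b + 2*(1 + b)⁴))
1/(747183 + t(-137)) = 1/(747183 + (36576 - 6*(-137)⁵ + 2262*(-137)⁴ + 9108*(-137)³ + 10191*(-137) + 13689*(-137)²)) = 1/(747183 + (36576 - 6*(-48261724457) + 2262*352275361 + 9108*(-2571353) - 1396167 + 13689*18769)) = 1/(747183 + (36576 + 289570346742 + 796846866582 - 23419883124 - 1396167 + 256928841)) = 1/(747183 + 1063252899450) = 1/1063253646633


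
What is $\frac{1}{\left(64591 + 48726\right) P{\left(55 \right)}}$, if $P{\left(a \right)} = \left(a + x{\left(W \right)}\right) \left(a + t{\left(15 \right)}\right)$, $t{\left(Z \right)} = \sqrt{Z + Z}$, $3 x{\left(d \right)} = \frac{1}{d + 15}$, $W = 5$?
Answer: $\frac{660}{224061590783} - \frac{12 \sqrt{30}}{224061590783} \approx 2.6523 \cdot 10^{-9}$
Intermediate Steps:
$x{\left(d \right)} = \frac{1}{3 \left(15 + d\right)}$ ($x{\left(d \right)} = \frac{1}{3 \left(d + 15\right)} = \frac{1}{3 \left(15 + d\right)}$)
$t{\left(Z \right)} = \sqrt{2} \sqrt{Z}$ ($t{\left(Z \right)} = \sqrt{2 Z} = \sqrt{2} \sqrt{Z}$)
$P{\left(a \right)} = \left(\frac{1}{60} + a\right) \left(a + \sqrt{30}\right)$ ($P{\left(a \right)} = \left(a + \frac{1}{3 \left(15 + 5\right)}\right) \left(a + \sqrt{2} \sqrt{15}\right) = \left(a + \frac{1}{3 \cdot 20}\right) \left(a + \sqrt{30}\right) = \left(a + \frac{1}{3} \cdot \frac{1}{20}\right) \left(a + \sqrt{30}\right) = \left(a + \frac{1}{60}\right) \left(a + \sqrt{30}\right) = \left(\frac{1}{60} + a\right) \left(a + \sqrt{30}\right)$)
$\frac{1}{\left(64591 + 48726\right) P{\left(55 \right)}} = \frac{1}{\left(64591 + 48726\right) \left(55^{2} + \frac{1}{60} \cdot 55 + \frac{\sqrt{30}}{60} + 55 \sqrt{30}\right)} = \frac{1}{113317 \left(3025 + \frac{11}{12} + \frac{\sqrt{30}}{60} + 55 \sqrt{30}\right)} = \frac{1}{113317 \left(\frac{36311}{12} + \frac{3301 \sqrt{30}}{60}\right)}$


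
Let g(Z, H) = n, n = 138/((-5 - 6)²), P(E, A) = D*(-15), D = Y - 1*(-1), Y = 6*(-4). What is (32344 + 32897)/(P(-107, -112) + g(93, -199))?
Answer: 2631387/13961 ≈ 188.48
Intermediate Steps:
Y = -24
D = -23 (D = -24 - 1*(-1) = -24 + 1 = -23)
P(E, A) = 345 (P(E, A) = -23*(-15) = 345)
n = 138/121 (n = 138/((-11)²) = 138/121 ≈ 1.1405)
g(Z, H) = 138/121
(32344 + 32897)/(P(-107, -112) + g(93, -199)) = (32344 + 32897)/(345 + 138/121) = 65241/(41883/121) = 65241*(121/41883) = 2631387/13961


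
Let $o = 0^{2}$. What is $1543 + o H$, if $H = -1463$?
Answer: $1543$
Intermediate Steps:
$o = 0$
$1543 + o H = 1543 + 0 \left(-1463\right) = 1543 + 0 = 1543$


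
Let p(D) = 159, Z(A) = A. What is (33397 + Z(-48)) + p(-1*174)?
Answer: 33508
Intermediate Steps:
(33397 + Z(-48)) + p(-1*174) = (33397 - 48) + 159 = 33349 + 159 = 33508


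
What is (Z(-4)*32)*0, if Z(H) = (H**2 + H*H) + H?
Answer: 0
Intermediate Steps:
Z(H) = H + 2*H**2 (Z(H) = (H**2 + H**2) + H = 2*H**2 + H = H + 2*H**2)
(Z(-4)*32)*0 = (-4*(1 + 2*(-4))*32)*0 = (-4*(1 - 8)*32)*0 = (-4*(-7)*32)*0 = (28*32)*0 = 896*0 = 0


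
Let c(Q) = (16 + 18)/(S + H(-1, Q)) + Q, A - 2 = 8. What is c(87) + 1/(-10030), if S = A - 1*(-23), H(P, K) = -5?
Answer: 3096759/35105 ≈ 88.214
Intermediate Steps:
A = 10 (A = 2 + 8 = 10)
S = 33 (S = 10 - 1*(-23) = 10 + 23 = 33)
c(Q) = 17/14 + Q (c(Q) = (16 + 18)/(33 - 5) + Q = 34/28 + Q = 34*(1/28) + Q = 17/14 + Q)
c(87) + 1/(-10030) = (17/14 + 87) + 1/(-10030) = 1235/14 - 1/10030 = 3096759/35105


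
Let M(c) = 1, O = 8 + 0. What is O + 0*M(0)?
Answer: 8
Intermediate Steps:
O = 8
O + 0*M(0) = 8 + 0*1 = 8 + 0 = 8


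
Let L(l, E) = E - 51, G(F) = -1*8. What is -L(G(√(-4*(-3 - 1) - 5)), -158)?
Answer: 209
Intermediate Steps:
G(F) = -8
L(l, E) = -51 + E
-L(G(√(-4*(-3 - 1) - 5)), -158) = -(-51 - 158) = -1*(-209) = 209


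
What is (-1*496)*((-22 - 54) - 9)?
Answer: 42160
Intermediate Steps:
(-1*496)*((-22 - 54) - 9) = -496*(-76 - 9) = -496*(-85) = 42160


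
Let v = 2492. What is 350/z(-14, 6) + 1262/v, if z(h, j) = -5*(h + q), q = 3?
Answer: 94161/13706 ≈ 6.8701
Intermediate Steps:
z(h, j) = -15 - 5*h (z(h, j) = -5*(h + 3) = -5*(3 + h) = -15 - 5*h)
350/z(-14, 6) + 1262/v = 350/(-15 - 5*(-14)) + 1262/2492 = 350/(-15 + 70) + 1262*(1/2492) = 350/55 + 631/1246 = 350*(1/55) + 631/1246 = 70/11 + 631/1246 = 94161/13706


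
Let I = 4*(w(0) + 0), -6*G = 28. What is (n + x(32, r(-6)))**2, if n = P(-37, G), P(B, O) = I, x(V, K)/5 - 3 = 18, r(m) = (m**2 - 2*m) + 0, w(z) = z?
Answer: 11025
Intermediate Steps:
r(m) = m**2 - 2*m
G = -14/3 (G = -1/6*28 = -14/3 ≈ -4.6667)
I = 0 (I = 4*(0 + 0) = 4*0 = 0)
x(V, K) = 105 (x(V, K) = 15 + 5*18 = 15 + 90 = 105)
P(B, O) = 0
n = 0
(n + x(32, r(-6)))**2 = (0 + 105)**2 = 105**2 = 11025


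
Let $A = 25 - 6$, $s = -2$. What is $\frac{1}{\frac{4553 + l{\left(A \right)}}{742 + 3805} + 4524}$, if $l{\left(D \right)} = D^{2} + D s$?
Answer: $\frac{4547}{20575504} \approx 0.00022099$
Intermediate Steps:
$A = 19$
$l{\left(D \right)} = D^{2} - 2 D$ ($l{\left(D \right)} = D^{2} + D \left(-2\right) = D^{2} - 2 D$)
$\frac{1}{\frac{4553 + l{\left(A \right)}}{742 + 3805} + 4524} = \frac{1}{\frac{4553 + 19 \left(-2 + 19\right)}{742 + 3805} + 4524} = \frac{1}{\frac{4553 + 19 \cdot 17}{4547} + 4524} = \frac{1}{\left(4553 + 323\right) \frac{1}{4547} + 4524} = \frac{1}{4876 \cdot \frac{1}{4547} + 4524} = \frac{1}{\frac{4876}{4547} + 4524} = \frac{1}{\frac{20575504}{4547}} = \frac{4547}{20575504}$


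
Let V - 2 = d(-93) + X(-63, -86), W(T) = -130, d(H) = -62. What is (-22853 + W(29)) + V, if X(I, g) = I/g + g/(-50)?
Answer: -49537177/2150 ≈ -23041.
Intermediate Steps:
X(I, g) = -g/50 + I/g (X(I, g) = I/g + g*(-1/50) = I/g - g/50 = -g/50 + I/g)
V = -123727/2150 (V = 2 + (-62 + (-1/50*(-86) - 63/(-86))) = 2 + (-62 + (43/25 - 63*(-1/86))) = 2 + (-62 + (43/25 + 63/86)) = 2 + (-62 + 5273/2150) = 2 - 128027/2150 = -123727/2150 ≈ -57.547)
(-22853 + W(29)) + V = (-22853 - 130) - 123727/2150 = -22983 - 123727/2150 = -49537177/2150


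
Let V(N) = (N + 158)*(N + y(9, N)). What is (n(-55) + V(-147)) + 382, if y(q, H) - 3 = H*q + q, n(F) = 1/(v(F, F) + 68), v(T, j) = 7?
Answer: -1174199/75 ≈ -15656.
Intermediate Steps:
n(F) = 1/75 (n(F) = 1/(7 + 68) = 1/75)
y(q, H) = 3 + q + H*q (y(q, H) = 3 + (H*q + q) = 3 + (q + H*q) = 3 + q + H*q)
V(N) = (12 + 10*N)*(158 + N) (V(N) = (N + 158)*(N + (3 + 9 + N*9)) = (158 + N)*(N + (3 + 9 + 9*N)) = (158 + N)*(N + (12 + 9*N)) = (158 + N)*(12 + 10*N) = (12 + 10*N)*(158 + N))
(n(-55) + V(-147)) + 382 = (1/75 + (1896 + 10*(-147)² + 1592*(-147))) + 382 = (1/75 + (1896 + 10*21609 - 234024)) + 382 = (1/75 + (1896 + 216090 - 234024)) + 382 = (1/75 - 16038) + 382 = -1202849/75 + 382 = -1174199/75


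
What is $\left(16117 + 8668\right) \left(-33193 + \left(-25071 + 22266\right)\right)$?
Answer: $-892210430$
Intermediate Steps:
$\left(16117 + 8668\right) \left(-33193 + \left(-25071 + 22266\right)\right) = 24785 \left(-33193 - 2805\right) = 24785 \left(-35998\right) = -892210430$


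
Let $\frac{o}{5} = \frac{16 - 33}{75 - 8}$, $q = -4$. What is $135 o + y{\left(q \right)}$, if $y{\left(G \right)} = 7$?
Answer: $- \frac{11006}{67} \approx -164.27$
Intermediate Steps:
$o = - \frac{85}{67}$ ($o = 5 \frac{16 - 33}{75 - 8} = 5 \left(- \frac{17}{67}\right) = - \frac{85}{67} \approx -1.2687$)
$135 o + y{\left(q \right)} = 135 \left(- \frac{85}{67}\right) + 7 = - \frac{11475}{67} + 7 = - \frac{11006}{67}$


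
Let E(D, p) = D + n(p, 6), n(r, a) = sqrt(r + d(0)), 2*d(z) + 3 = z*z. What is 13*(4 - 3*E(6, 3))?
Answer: -182 - 39*sqrt(6)/2 ≈ -229.77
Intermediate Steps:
d(z) = -3/2 + z**2/2 (d(z) = -3/2 + (z*z)/2 = -3/2 + z**2/2)
n(r, a) = sqrt(-3/2 + r) (n(r, a) = sqrt(r + (-3/2 + (1/2)*0**2)) = sqrt(r + (-3/2 + (1/2)*0)) = sqrt(r + (-3/2 + 0)) = sqrt(r - 3/2) = sqrt(-3/2 + r))
E(D, p) = D + sqrt(-6 + 4*p)/2
13*(4 - 3*E(6, 3)) = 13*(4 - 3*(6 + sqrt(-6 + 4*3)/2)) = 13*(4 - 3*(6 + sqrt(-6 + 12)/2)) = 13*(4 - 3*(6 + sqrt(6)/2)) = 13*(4 + (-18 - 3*sqrt(6)/2)) = 13*(-14 - 3*sqrt(6)/2) = -182 - 39*sqrt(6)/2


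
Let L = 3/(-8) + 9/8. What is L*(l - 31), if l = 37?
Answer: 9/2 ≈ 4.5000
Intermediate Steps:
L = 3/4 (L = 3*(-1/8) + 9*(1/8) = -3/8 + 9/8 = 3/4 ≈ 0.75000)
L*(l - 31) = 3*(37 - 31)/4 = (3/4)*6 = 9/2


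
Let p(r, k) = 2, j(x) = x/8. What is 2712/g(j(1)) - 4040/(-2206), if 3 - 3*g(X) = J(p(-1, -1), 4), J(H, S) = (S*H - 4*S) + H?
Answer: 999132/1103 ≈ 905.83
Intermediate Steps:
j(x) = x/8 (j(x) = x*(1/8) = x/8)
J(H, S) = H - 4*S + H*S (J(H, S) = (H*S - 4*S) + H = (-4*S + H*S) + H = H - 4*S + H*S)
g(X) = 3 (g(X) = 1 - (2 - 4*4 + 2*4)/3 = 1 - (2 - 16 + 8)/3 = 1 - 1/3*(-6) = 1 + 2 = 3)
2712/g(j(1)) - 4040/(-2206) = 2712/3 - 4040/(-2206) = 2712*(1/3) - 4040*(-1/2206) = 904 + 2020/1103 = 999132/1103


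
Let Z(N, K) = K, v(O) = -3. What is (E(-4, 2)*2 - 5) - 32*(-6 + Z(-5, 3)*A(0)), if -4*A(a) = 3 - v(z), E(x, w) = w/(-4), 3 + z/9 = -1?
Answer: 330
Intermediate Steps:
z = -36 (z = -27 + 9*(-1) = -27 - 9 = -36)
E(x, w) = -w/4 (E(x, w) = w*(-¼) = -w/4)
A(a) = -3/2 (A(a) = -(3 - 1*(-3))/4 = -(3 + 3)/4 = -¼*6 = -3/2)
(E(-4, 2)*2 - 5) - 32*(-6 + Z(-5, 3)*A(0)) = (-¼*2*2 - 5) - 32*(-6 + 3*(-3/2)) = (-½*2 - 5) - 32*(-6 - 9/2) = (-1 - 5) - 32*(-21/2) = -6 + 336 = 330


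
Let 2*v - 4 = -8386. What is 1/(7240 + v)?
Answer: 1/3049 ≈ 0.00032798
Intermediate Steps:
v = -4191 (v = 2 + (1/2)*(-8386) = 2 - 4193 = -4191)
1/(7240 + v) = 1/(7240 - 4191) = 1/3049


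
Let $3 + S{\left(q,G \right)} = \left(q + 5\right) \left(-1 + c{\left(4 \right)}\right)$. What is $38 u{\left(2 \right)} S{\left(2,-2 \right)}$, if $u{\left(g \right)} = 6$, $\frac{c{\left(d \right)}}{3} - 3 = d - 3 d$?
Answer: $-26220$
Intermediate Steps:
$c{\left(d \right)} = 9 - 6 d$ ($c{\left(d \right)} = 9 + 3 \left(d - 3 d\right) = 9 + 3 \left(- 2 d\right) = 9 - 6 d$)
$S{\left(q,G \right)} = -83 - 16 q$ ($S{\left(q,G \right)} = -3 + \left(q + 5\right) \left(-1 + \left(9 - 24\right)\right) = -3 + \left(5 + q\right) \left(-1 + \left(9 - 24\right)\right) = -3 + \left(5 + q\right) \left(-1 - 15\right) = -3 + \left(5 + q\right) \left(-16\right) = -3 - \left(80 + 16 q\right) = -83 - 16 q$)
$38 u{\left(2 \right)} S{\left(2,-2 \right)} = 38 \cdot 6 \left(-83 - 32\right) = 228 \left(-83 - 32\right) = 228 \left(-115\right) = -26220$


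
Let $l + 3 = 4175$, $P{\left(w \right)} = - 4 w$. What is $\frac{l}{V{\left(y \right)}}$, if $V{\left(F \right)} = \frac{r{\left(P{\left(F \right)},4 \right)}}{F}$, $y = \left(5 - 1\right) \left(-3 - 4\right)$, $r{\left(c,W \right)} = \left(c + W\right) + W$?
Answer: $- \frac{14602}{15} \approx -973.47$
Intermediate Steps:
$r{\left(c,W \right)} = c + 2 W$ ($r{\left(c,W \right)} = \left(W + c\right) + W = c + 2 W$)
$l = 4172$ ($l = -3 + 4175 = 4172$)
$y = -28$ ($y = 4 \left(-7\right) = -28$)
$V{\left(F \right)} = \frac{8 - 4 F}{F}$ ($V{\left(F \right)} = \frac{- 4 F + 2 \cdot 4}{F} = \frac{- 4 F + 8}{F} = \frac{8 - 4 F}{F}$)
$\frac{l}{V{\left(y \right)}} = \frac{4172}{-4 + \frac{8}{-28}} = \frac{4172}{-4 + 8 \left(- \frac{1}{28}\right)} = \frac{4172}{-4 - \frac{2}{7}} = \frac{4172}{- \frac{30}{7}} = 4172 \left(- \frac{7}{30}\right) = - \frac{14602}{15}$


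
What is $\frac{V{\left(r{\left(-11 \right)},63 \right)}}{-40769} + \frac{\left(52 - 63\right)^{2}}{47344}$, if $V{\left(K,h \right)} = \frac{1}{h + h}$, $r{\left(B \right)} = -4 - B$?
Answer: $\frac{28250765}{11054595888} \approx 0.0025556$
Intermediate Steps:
$V{\left(K,h \right)} = \frac{1}{2 h}$
$\frac{V{\left(r{\left(-11 \right)},63 \right)}}{-40769} + \frac{\left(52 - 63\right)^{2}}{47344} = \frac{\frac{1}{2} \cdot \frac{1}{63}}{-40769} + \frac{\left(52 - 63\right)^{2}}{47344} = \frac{1}{2} \cdot \frac{1}{63} \left(- \frac{1}{40769}\right) + \left(-11\right)^{2} \cdot \frac{1}{47344} = \frac{1}{126} \left(- \frac{1}{40769}\right) + 121 \cdot \frac{1}{47344} = - \frac{1}{5136894} + \frac{11}{4304} = \frac{28250765}{11054595888}$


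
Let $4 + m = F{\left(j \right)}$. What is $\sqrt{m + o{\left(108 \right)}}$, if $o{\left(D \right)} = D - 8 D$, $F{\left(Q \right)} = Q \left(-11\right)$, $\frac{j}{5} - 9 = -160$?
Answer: $\sqrt{7545} \approx 86.862$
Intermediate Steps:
$j = -755$ ($j = 45 + 5 \left(-160\right) = 45 - 800 = -755$)
$F{\left(Q \right)} = - 11 Q$
$m = 8301$ ($m = -4 - -8305 = -4 + 8305 = 8301$)
$o{\left(D \right)} = - 7 D$ ($o{\left(D \right)} = D - 8 D = - 7 D$)
$\sqrt{m + o{\left(108 \right)}} = \sqrt{8301 - 756} = \sqrt{7545}$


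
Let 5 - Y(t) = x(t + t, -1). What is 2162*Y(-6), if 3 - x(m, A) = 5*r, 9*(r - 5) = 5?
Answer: 579416/9 ≈ 64380.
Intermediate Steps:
r = 50/9 (r = 5 + (⅑)*5 = 5 + 5/9 = 50/9 ≈ 5.5556)
x(m, A) = -223/9 (x(m, A) = 3 - 5*50/9 = 3 - 1*250/9 = 3 - 250/9 = -223/9)
Y(t) = 268/9 (Y(t) = 5 - 1*(-223/9) = 5 + 223/9 = 268/9)
2162*Y(-6) = 2162*(268/9) = 579416/9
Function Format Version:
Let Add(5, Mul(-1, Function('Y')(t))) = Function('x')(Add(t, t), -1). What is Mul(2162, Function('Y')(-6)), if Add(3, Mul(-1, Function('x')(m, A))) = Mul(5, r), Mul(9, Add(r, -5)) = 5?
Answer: Rational(579416, 9) ≈ 64380.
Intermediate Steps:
r = Rational(50, 9) (r = Add(5, Mul(Rational(1, 9), 5)) = Add(5, Rational(5, 9)) = Rational(50, 9) ≈ 5.5556)
Function('x')(m, A) = Rational(-223, 9) (Function('x')(m, A) = Add(3, Mul(-1, Mul(5, Rational(50, 9)))) = Add(3, Mul(-1, Rational(250, 9))) = Add(3, Rational(-250, 9)) = Rational(-223, 9))
Function('Y')(t) = Rational(268, 9) (Function('Y')(t) = Add(5, Mul(-1, Rational(-223, 9))) = Add(5, Rational(223, 9)) = Rational(268, 9))
Mul(2162, Function('Y')(-6)) = Mul(2162, Rational(268, 9)) = Rational(579416, 9)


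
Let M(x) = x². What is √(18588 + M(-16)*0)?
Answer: 2*√4647 ≈ 136.34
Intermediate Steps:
√(18588 + M(-16)*0) = √(18588 + (-16)²*0) = √(18588 + 256*0) = √(18588 + 0) = √18588 = 2*√4647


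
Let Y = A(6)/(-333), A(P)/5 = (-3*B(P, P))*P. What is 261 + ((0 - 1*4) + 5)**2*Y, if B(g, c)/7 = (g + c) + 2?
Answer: 10637/37 ≈ 287.49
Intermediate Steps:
B(g, c) = 14 + 7*c + 7*g (B(g, c) = 7*((g + c) + 2) = 7*((c + g) + 2) = 7*(2 + c + g) = 14 + 7*c + 7*g)
A(P) = 5*P*(-42 - 42*P) (A(P) = 5*((-3*(14 + 7*P + 7*P))*P) = 5*((-3*(14 + 14*P))*P) = 5*((-42 - 42*P)*P) = 5*(P*(-42 - 42*P)) = 5*P*(-42 - 42*P))
Y = 980/37 (Y = -210*6*(1 + 6)/(-333) = -210*6*7*(-1/333) = -8820*(-1/333) = 980/37 ≈ 26.486)
261 + ((0 - 1*4) + 5)**2*Y = 261 + ((0 - 1*4) + 5)**2*(980/37) = 261 + ((0 - 4) + 5)**2*(980/37) = 261 + (-4 + 5)**2*(980/37) = 261 + 1**2*(980/37) = 261 + 1*(980/37) = 261 + 980/37 = 10637/37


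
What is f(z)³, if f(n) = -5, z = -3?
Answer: -125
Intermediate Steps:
f(z)³ = (-5)³ = -125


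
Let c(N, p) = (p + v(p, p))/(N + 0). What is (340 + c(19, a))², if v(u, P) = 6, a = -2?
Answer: 41783296/361 ≈ 1.1574e+5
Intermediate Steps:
c(N, p) = (6 + p)/N (c(N, p) = (p + 6)/(N + 0) = (6 + p)/N)
(340 + c(19, a))² = (340 + (6 - 2)/19)² = (340 + (1/19)*4)² = (340 + 4/19)² = (6464/19)² = 41783296/361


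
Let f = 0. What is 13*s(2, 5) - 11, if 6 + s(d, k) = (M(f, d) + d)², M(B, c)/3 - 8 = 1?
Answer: 10844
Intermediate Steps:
M(B, c) = 27 (M(B, c) = 24 + 3*1 = 24 + 3 = 27)
s(d, k) = -6 + (27 + d)²
13*s(2, 5) - 11 = 13*(-6 + (27 + 2)²) - 11 = 13*(-6 + 29²) - 11 = 13*(-6 + 841) - 11 = 13*835 - 11 = 10855 - 11 = 10844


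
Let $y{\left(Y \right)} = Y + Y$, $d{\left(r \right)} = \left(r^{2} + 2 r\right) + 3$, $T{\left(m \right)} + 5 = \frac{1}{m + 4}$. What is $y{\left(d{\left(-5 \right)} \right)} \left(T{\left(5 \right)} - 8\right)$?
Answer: $-464$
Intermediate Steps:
$T{\left(m \right)} = -5 + \frac{1}{4 + m}$ ($T{\left(m \right)} = -5 + \frac{1}{m + 4} = -5 + \frac{1}{4 + m}$)
$d{\left(r \right)} = 3 + r^{2} + 2 r$
$y{\left(Y \right)} = 2 Y$
$y{\left(d{\left(-5 \right)} \right)} \left(T{\left(5 \right)} - 8\right) = 2 \left(3 + \left(-5\right)^{2} + 2 \left(-5\right)\right) \left(\frac{-19 - 25}{4 + 5} - 8\right) = 2 \left(3 + 25 - 10\right) \left(\frac{-19 - 25}{9} - 8\right) = 2 \cdot 18 \left(\frac{1}{9} \left(-44\right) - 8\right) = 36 \left(- \frac{44}{9} - 8\right) = 36 \left(- \frac{116}{9}\right) = -464$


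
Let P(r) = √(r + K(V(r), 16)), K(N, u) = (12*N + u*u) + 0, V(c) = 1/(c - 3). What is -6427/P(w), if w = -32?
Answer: -6427*√68495/3914 ≈ -429.75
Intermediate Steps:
V(c) = 1/(-3 + c)
K(N, u) = u² + 12*N (K(N, u) = (12*N + u²) + 0 = (u² + 12*N) + 0 = u² + 12*N)
P(r) = √(256 + r + 12/(-3 + r)) (P(r) = √(r + (16² + 12/(-3 + r))) = √(r + (256 + 12/(-3 + r))) = √(256 + r + 12/(-3 + r)))
-6427/P(w) = -6427*1/(√(-1/(-3 - 32))*√(8852 - 1024)) = -6427*√1957/(3914*√(-1/(-35))) = -6427*√68495/3914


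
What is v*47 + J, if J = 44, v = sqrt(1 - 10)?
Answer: 44 + 141*I ≈ 44.0 + 141.0*I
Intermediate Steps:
v = 3*I (v = sqrt(-9) = 3*I ≈ 3.0*I)
v*47 + J = (3*I)*47 + 44 = 141*I + 44 = 44 + 141*I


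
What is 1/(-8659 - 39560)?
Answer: -1/48219 ≈ -2.0739e-5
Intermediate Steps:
1/(-8659 - 39560) = 1/(-48219) = -1/48219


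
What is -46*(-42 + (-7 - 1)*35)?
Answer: 14812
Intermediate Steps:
-46*(-42 + (-7 - 1)*35) = -46*(-42 - 8*35) = -46*(-42 - 280) = -46*(-322) = 14812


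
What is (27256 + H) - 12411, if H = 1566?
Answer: 16411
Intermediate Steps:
(27256 + H) - 12411 = (27256 + 1566) - 12411 = 28822 - 12411 = 16411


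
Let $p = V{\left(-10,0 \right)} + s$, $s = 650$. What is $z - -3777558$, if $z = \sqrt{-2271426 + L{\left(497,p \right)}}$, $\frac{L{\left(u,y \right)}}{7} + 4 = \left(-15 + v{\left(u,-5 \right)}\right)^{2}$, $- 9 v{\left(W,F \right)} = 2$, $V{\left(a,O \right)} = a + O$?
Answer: $3777558 + \frac{i \sqrt{183856391}}{9} \approx 3.7776 \cdot 10^{6} + 1506.6 i$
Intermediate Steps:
$V{\left(a,O \right)} = O + a$
$p = 640$ ($p = \left(0 - 10\right) + 650 = -10 + 650 = 640$)
$v{\left(W,F \right)} = - \frac{2}{9}$ ($v{\left(W,F \right)} = \left(- \frac{1}{9}\right) 2 = - \frac{2}{9}$)
$L{\left(u,y \right)} = \frac{129115}{81}$ ($L{\left(u,y \right)} = -28 + 7 \left(-15 - \frac{2}{9}\right)^{2} = -28 + 7 \left(- \frac{137}{9}\right)^{2} = -28 + 7 \cdot \frac{18769}{81} = -28 + \frac{131383}{81} = \frac{129115}{81}$)
$z = \frac{i \sqrt{183856391}}{9}$ ($z = \sqrt{-2271426 + \frac{129115}{81}} = \sqrt{- \frac{183856391}{81}} = \frac{i \sqrt{183856391}}{9} \approx 1506.6 i$)
$z - -3777558 = \frac{i \sqrt{183856391}}{9} - -3777558 = \frac{i \sqrt{183856391}}{9} + 3777558 = 3777558 + \frac{i \sqrt{183856391}}{9}$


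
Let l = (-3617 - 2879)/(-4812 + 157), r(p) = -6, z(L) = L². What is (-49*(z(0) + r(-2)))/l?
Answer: 97755/464 ≈ 210.68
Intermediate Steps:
l = 928/665 (l = -6496/(-4655) = -6496*(-1/4655) = 928/665 ≈ 1.3955)
(-49*(z(0) + r(-2)))/l = (-49*(0² - 6))/(928/665) = -49*(0 - 6)*(665/928) = -49*(-6)*(665/928) = 294*(665/928) = 97755/464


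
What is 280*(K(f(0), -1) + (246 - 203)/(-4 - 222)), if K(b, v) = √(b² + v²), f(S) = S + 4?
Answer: -6020/113 + 280*√17 ≈ 1101.2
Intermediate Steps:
f(S) = 4 + S
280*(K(f(0), -1) + (246 - 203)/(-4 - 222)) = 280*(√((4 + 0)² + (-1)²) + (246 - 203)/(-4 - 222)) = 280*(√(4² + 1) + 43/(-226)) = 280*(√(16 + 1) + 43*(-1/226)) = 280*(√17 - 43/226) = 280*(-43/226 + √17) = -6020/113 + 280*√17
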